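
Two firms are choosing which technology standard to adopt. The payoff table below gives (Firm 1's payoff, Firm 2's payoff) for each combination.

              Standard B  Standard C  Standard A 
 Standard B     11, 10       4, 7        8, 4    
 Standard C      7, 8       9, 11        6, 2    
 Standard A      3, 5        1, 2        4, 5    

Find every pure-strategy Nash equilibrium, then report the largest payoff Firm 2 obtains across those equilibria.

Both Standard B is a pure NE (Firm 1: 11 ≥ 7; Firm 2: 10 ≥ 7). Firm 2 gets 10.
Both Standard C is a pure NE (Firm 1: 9 ≥ 4; Firm 2: 11 ≥ 8). Firm 2 gets 11.
Every other cell has a profitable deviation for at least one player. Highest of {10, 11} is 11.

11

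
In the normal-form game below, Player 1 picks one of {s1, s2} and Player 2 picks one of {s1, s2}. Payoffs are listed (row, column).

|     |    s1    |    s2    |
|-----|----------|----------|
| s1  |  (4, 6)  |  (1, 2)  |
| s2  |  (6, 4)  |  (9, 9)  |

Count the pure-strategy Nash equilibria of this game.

1

Both s2: Player 1 gets 9 (best alternative 1); Player 2 gets 9 (best alternative 4). Neither deviates — NE.
Both s1 is not a NE: Player 1 would switch to s2 (6 > 4).
No other cell survives both best-response checks, so there is 1 pure NE.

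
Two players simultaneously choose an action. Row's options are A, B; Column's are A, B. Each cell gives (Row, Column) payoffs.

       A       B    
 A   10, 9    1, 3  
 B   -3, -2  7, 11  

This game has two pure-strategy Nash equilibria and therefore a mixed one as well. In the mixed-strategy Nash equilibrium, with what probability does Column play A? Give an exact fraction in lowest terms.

Column's mix q on A must make Row indifferent between A and B.
Row's payoff from A: 10q + 1(1−q). From B: (-3)q + 7(1−q).
Set equal: 13q = 6(1−q) → q = 6/19.

6/19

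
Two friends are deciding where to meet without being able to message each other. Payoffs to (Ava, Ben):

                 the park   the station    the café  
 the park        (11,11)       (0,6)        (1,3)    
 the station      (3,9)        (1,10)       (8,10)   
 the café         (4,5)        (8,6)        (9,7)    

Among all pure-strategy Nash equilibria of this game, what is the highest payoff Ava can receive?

Both the park is a pure NE (Ava: 11 ≥ 4; Ben: 11 ≥ 6). Ava gets 11.
Both the café is a pure NE (Ava: 9 ≥ 8; Ben: 7 ≥ 6). Ava gets 9.
Every other cell has a profitable deviation for at least one player. Highest of {11, 9} is 11.

11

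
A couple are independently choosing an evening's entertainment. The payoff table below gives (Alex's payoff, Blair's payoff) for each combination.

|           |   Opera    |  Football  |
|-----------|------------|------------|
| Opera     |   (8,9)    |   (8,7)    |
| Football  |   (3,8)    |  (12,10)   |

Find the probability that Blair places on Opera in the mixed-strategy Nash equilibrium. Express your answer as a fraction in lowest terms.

4/9

Blair's mix q on Opera must make Alex indifferent between Opera and Football.
Alex's payoff from Opera: 8q + 8(1−q). From Football: 3q + 12(1−q).
Set equal: 5q = 4(1−q) → q = 4/9.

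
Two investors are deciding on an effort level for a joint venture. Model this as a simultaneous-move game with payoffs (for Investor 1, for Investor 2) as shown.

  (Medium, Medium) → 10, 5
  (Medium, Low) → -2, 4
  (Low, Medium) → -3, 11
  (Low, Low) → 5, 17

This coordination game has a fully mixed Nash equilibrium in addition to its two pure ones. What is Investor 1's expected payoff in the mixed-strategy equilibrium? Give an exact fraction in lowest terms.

Investor 2 mixes with probability q on Medium, chosen so Investor 1 is indifferent: 10q + (-2)(1−q) = (-3)q + 5(1−q) gives q = 7/20.
Investor 1's expected payoff (from either row, since indifferent) is 10·7/20 + (-2)·13/20 = 11/5.

11/5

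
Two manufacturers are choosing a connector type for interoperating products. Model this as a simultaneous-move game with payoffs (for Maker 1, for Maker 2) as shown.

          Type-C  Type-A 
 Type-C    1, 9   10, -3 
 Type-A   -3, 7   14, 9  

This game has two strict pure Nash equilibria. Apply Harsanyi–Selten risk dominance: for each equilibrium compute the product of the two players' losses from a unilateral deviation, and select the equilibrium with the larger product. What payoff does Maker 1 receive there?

At both Type-C: Maker 1 loses 1 − (-3) = 4 by deviating; Maker 2 loses 9 − (-3) = 12. Product = 4·12 = 48.
At both Type-A: Maker 1 loses 14 − 10 = 4 by deviating; Maker 2 loses 9 − 7 = 2. Product = 4·2 = 8.
48 > 8, so both Type-C is risk-dominant. Maker 1's payoff there is 1.

1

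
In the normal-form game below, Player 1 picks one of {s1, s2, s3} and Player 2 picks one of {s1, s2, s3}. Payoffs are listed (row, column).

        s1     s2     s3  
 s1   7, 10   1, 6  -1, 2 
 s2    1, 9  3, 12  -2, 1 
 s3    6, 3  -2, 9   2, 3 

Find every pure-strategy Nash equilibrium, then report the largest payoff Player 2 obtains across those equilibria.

Both s1 is a pure NE (Player 1: 7 ≥ 6; Player 2: 10 ≥ 6). Player 2 gets 10.
Both s2 is a pure NE (Player 1: 3 ≥ 1; Player 2: 12 ≥ 9). Player 2 gets 12.
Every other cell has a profitable deviation for at least one player. Highest of {10, 12} is 12.

12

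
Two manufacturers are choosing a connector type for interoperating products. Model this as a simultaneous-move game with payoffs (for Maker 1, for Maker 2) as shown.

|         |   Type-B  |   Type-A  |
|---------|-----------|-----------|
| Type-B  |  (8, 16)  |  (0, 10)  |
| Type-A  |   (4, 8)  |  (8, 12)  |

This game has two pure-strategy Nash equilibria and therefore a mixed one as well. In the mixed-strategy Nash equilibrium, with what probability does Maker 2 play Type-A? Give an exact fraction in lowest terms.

Maker 2's mix q on Type-B must make Maker 1 indifferent between Type-B and Type-A.
Maker 1's payoff from Type-B: 8q + 0(1−q). From Type-A: 4q + 8(1−q).
Set equal: 4q = 8(1−q) → q = 8/12 = 2/3.
Probability on Type-A is 1 − 2/3 = 1/3.

1/3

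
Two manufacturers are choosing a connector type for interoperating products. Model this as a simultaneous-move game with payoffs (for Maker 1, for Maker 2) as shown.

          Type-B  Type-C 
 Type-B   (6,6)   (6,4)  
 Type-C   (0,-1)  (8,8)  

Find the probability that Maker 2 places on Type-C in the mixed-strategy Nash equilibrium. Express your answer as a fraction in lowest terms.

Maker 2's mix q on Type-B must make Maker 1 indifferent between Type-B and Type-C.
Maker 1's payoff from Type-B: 6q + 6(1−q). From Type-C: 0q + 8(1−q).
Set equal: 6q = 2(1−q) → q = 2/8 = 1/4.
Probability on Type-C is 1 − 1/4 = 3/4.

3/4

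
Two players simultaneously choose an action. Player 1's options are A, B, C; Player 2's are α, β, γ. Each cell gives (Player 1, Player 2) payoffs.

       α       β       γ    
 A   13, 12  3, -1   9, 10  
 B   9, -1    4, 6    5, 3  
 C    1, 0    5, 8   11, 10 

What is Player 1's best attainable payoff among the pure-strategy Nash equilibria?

(A, α) is a pure NE (Player 1: 13 ≥ 9; Player 2: 12 ≥ 10). Player 1 gets 13.
(C, γ) is a pure NE (Player 1: 11 ≥ 9; Player 2: 10 ≥ 8). Player 1 gets 11.
Every other cell has a profitable deviation for at least one player. Highest of {13, 11} is 13.

13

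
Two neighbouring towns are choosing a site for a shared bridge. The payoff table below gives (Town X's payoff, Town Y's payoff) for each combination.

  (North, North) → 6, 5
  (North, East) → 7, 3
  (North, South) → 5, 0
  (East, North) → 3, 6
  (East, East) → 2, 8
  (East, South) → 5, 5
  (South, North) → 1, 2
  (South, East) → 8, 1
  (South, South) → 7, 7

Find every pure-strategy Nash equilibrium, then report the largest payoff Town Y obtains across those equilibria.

7

Both North is a pure NE (Town X: 6 ≥ 3; Town Y: 5 ≥ 3). Town Y gets 5.
Both South is a pure NE (Town X: 7 ≥ 5; Town Y: 7 ≥ 2). Town Y gets 7.
Every other cell has a profitable deviation for at least one player. Highest of {5, 7} is 7.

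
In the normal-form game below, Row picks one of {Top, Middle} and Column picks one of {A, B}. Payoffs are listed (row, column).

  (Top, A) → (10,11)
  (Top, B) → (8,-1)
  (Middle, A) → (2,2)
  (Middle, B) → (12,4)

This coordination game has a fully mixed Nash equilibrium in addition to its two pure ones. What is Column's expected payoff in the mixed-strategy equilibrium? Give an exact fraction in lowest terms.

Row mixes with probability p on Top, chosen so Column is indifferent: 11p + 2(1−p) = (-1)p + 4(1−p) gives p = 1/7.
Column's expected payoff is 11·1/7 + 2·6/7 = 23/7.

23/7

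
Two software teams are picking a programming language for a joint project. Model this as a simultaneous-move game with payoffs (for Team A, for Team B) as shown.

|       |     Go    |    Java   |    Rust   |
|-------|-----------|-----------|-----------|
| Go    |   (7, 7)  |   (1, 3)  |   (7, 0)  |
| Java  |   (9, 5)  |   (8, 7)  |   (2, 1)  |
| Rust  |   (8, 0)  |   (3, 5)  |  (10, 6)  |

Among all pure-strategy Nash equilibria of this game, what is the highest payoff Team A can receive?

10

Both Java is a pure NE (Team A: 8 ≥ 3; Team B: 7 ≥ 5). Team A gets 8.
Both Rust is a pure NE (Team A: 10 ≥ 7; Team B: 6 ≥ 5). Team A gets 10.
Every other cell has a profitable deviation for at least one player. Highest of {8, 10} is 10.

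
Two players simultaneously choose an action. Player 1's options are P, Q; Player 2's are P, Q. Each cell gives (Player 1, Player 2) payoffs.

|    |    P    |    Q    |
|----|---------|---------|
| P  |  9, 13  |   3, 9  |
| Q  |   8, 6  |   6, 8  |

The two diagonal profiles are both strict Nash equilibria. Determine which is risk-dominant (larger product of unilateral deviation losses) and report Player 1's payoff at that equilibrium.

At both P: Player 1 loses 9 − 8 = 1 by deviating; Player 2 loses 13 − 9 = 4. Product = 1·4 = 4.
At both Q: Player 1 loses 6 − 3 = 3 by deviating; Player 2 loses 8 − 6 = 2. Product = 3·2 = 6.
6 > 4, so both Q is risk-dominant. Player 1's payoff there is 6.

6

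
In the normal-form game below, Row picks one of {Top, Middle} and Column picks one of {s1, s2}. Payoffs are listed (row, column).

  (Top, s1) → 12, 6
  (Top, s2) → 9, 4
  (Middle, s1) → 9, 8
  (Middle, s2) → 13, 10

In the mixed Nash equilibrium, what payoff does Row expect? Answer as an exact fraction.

75/7

Column mixes with probability q on s1, chosen so Row is indifferent: 12q + 9(1−q) = 9q + 13(1−q) gives q = 4/7.
Row's expected payoff (from either row, since indifferent) is 12·4/7 + 9·3/7 = 75/7.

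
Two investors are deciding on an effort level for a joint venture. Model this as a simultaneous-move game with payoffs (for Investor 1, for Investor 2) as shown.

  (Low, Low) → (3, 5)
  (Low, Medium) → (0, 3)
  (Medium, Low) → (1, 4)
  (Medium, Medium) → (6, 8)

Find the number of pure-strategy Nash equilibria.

2

Both Low: Investor 1 gets 3 (best alternative 1); Investor 2 gets 5 (best alternative 3). Neither deviates — NE.
Both Medium: Investor 1 gets 6 (best alternative 0); Investor 2 gets 8 (best alternative 4). Neither deviates — NE.
(Medium, Low) is not a NE: Investor 1 would switch to Low (3 > 1).
No other cell survives both best-response checks, so there are 2 pure NE.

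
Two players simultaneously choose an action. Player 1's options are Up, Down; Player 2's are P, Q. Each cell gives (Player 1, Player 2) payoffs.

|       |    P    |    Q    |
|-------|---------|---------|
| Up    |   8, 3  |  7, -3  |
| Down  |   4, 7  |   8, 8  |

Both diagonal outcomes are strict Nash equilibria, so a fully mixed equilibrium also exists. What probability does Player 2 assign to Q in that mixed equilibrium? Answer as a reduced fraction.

Player 2's mix q on P must make Player 1 indifferent between Up and Down.
Player 1's payoff from Up: 8q + 7(1−q). From Down: 4q + 8(1−q).
Set equal: 4q = 1(1−q) → q = 1/5.
Probability on Q is 1 − 1/5 = 4/5.

4/5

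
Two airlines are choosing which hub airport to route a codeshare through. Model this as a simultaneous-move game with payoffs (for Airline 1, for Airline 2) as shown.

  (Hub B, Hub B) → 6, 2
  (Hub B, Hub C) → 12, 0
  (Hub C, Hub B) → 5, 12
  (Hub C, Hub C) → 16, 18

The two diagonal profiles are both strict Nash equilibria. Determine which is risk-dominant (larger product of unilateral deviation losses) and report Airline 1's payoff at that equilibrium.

At both Hub B: Airline 1 loses 6 − 5 = 1 by deviating; Airline 2 loses 2 − 0 = 2. Product = 1·2 = 2.
At both Hub C: Airline 1 loses 16 − 12 = 4 by deviating; Airline 2 loses 18 − 12 = 6. Product = 4·6 = 24.
24 > 2, so both Hub C is risk-dominant. Airline 1's payoff there is 16.

16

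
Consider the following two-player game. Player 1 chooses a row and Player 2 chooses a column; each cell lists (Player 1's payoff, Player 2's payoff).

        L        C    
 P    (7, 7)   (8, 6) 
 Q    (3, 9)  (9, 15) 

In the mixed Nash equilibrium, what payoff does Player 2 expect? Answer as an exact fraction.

51/7

Player 1 mixes with probability p on P, chosen so Player 2 is indifferent: 7p + 9(1−p) = 6p + 15(1−p) gives p = 6/7.
Player 2's expected payoff is 7·6/7 + 9·1/7 = 51/7.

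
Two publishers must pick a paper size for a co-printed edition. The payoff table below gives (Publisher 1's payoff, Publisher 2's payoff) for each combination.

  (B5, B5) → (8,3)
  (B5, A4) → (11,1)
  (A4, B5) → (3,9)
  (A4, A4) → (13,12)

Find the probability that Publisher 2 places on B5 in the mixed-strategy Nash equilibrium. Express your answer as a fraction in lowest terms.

2/7

Publisher 2's mix q on B5 must make Publisher 1 indifferent between B5 and A4.
Publisher 1's payoff from B5: 8q + 11(1−q). From A4: 3q + 13(1−q).
Set equal: 5q = 2(1−q) → q = 2/7.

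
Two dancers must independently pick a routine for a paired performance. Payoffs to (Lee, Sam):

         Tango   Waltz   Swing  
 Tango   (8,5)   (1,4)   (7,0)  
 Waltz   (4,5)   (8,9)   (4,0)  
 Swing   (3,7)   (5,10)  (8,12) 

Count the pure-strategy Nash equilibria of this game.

Both Tango: Lee gets 8 (best alternative 4); Sam gets 5 (best alternative 4). Neither deviates — NE.
Both Waltz: Lee gets 8 (best alternative 5); Sam gets 9 (best alternative 5). Neither deviates — NE.
Both Swing: Lee gets 8 (best alternative 7); Sam gets 12 (best alternative 10). Neither deviates — NE.
(Swing, Waltz) is not a NE: Lee would switch to Waltz (8 > 5).
No other cell survives both best-response checks, so there are 3 pure NE.

3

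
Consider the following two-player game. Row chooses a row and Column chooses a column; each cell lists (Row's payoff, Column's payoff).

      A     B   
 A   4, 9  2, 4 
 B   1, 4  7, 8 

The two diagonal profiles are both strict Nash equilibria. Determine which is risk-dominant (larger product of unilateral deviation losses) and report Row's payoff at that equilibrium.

7

At both A: Row loses 4 − 1 = 3 by deviating; Column loses 9 − 4 = 5. Product = 3·5 = 15.
At both B: Row loses 7 − 2 = 5 by deviating; Column loses 8 − 4 = 4. Product = 5·4 = 20.
20 > 15, so both B is risk-dominant. Row's payoff there is 7.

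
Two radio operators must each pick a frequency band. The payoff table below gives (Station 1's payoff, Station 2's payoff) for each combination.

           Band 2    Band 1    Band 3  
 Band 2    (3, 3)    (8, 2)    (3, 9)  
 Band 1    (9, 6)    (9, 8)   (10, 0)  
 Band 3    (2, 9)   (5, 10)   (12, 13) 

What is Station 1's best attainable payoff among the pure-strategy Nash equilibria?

12

Both Band 1 is a pure NE (Station 1: 9 ≥ 8; Station 2: 8 ≥ 6). Station 1 gets 9.
Both Band 3 is a pure NE (Station 1: 12 ≥ 10; Station 2: 13 ≥ 10). Station 1 gets 12.
Every other cell has a profitable deviation for at least one player. Highest of {9, 12} is 12.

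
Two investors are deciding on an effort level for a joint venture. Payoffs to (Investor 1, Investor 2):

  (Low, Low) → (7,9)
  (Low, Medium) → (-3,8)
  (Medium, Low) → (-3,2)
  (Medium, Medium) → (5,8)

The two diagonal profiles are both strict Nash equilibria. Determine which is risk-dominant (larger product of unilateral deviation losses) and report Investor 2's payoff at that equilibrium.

At both Low: Investor 1 loses 7 − (-3) = 10 by deviating; Investor 2 loses 9 − 8 = 1. Product = 10·1 = 10.
At both Medium: Investor 1 loses 5 − (-3) = 8 by deviating; Investor 2 loses 8 − 2 = 6. Product = 8·6 = 48.
48 > 10, so both Medium is risk-dominant. Investor 2's payoff there is 8.

8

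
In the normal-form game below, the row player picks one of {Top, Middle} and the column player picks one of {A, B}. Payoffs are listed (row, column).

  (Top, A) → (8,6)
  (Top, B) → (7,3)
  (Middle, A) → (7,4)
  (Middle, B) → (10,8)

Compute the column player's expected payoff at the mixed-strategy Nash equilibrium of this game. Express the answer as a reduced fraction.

36/7

The row player mixes with probability p on Top, chosen so the column player is indifferent: 6p + 4(1−p) = 3p + 8(1−p) gives p = 4/7.
The column player's expected payoff is 6·4/7 + 4·3/7 = 36/7.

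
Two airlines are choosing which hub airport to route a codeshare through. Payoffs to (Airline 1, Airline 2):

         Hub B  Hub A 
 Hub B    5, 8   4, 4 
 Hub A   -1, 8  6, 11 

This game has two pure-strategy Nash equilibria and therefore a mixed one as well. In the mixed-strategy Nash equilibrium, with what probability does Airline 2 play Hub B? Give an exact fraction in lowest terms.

1/4

Airline 2's mix q on Hub B must make Airline 1 indifferent between Hub B and Hub A.
Airline 1's payoff from Hub B: 5q + 4(1−q). From Hub A: (-1)q + 6(1−q).
Set equal: 6q = 2(1−q) → q = 2/8 = 1/4.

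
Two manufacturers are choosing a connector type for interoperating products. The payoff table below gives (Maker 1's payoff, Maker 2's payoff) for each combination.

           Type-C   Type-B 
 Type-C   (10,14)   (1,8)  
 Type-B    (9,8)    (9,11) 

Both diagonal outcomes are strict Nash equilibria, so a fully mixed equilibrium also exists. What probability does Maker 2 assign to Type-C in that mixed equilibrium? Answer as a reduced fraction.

Maker 2's mix q on Type-C must make Maker 1 indifferent between Type-C and Type-B.
Maker 1's payoff from Type-C: 10q + 1(1−q). From Type-B: 9q + 9(1−q).
Set equal: 1q = 8(1−q) → q = 8/9.

8/9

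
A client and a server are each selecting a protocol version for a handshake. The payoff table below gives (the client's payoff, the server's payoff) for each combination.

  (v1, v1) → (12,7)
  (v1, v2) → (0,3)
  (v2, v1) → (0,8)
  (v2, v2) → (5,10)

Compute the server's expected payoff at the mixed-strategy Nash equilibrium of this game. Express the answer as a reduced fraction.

23/3

The client mixes with probability p on v1, chosen so the server is indifferent: 7p + 8(1−p) = 3p + 10(1−p) gives p = 1/3.
The server's expected payoff is 7·1/3 + 8·2/3 = 23/3.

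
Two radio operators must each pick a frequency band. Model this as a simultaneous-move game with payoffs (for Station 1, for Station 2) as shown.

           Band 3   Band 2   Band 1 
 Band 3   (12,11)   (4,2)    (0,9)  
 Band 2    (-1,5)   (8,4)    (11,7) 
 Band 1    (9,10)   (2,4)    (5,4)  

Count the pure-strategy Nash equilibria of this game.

Both Band 3: Station 1 gets 12 (best alternative 9); Station 2 gets 11 (best alternative 9). Neither deviates — NE.
(Band 2, Band 1): Station 1 gets 11 (best alternative 5); Station 2 gets 7 (best alternative 5). Neither deviates — NE.
Both Band 1 is not a NE: Station 1 would switch to Band 2 (11 > 5).
No other cell survives both best-response checks, so there are 2 pure NE.

2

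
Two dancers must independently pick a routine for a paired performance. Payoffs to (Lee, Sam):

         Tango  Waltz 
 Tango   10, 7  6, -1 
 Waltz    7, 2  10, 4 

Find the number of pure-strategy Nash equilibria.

Both Tango: Lee gets 10 (best alternative 7); Sam gets 7 (best alternative -1). Neither deviates — NE.
Both Waltz: Lee gets 10 (best alternative 6); Sam gets 4 (best alternative 2). Neither deviates — NE.
(Tango, Waltz) is not a NE: Lee would switch to Waltz (10 > 6).
No other cell survives both best-response checks, so there are 2 pure NE.

2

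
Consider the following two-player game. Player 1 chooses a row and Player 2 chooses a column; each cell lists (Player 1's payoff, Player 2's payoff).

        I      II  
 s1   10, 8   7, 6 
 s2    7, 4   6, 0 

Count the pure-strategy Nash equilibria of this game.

1

(s1, I): Player 1 gets 10 (best alternative 7); Player 2 gets 8 (best alternative 6). Neither deviates — NE.
(s2, II) is not a NE: Player 1 would switch to s1 (7 > 6).
No other cell survives both best-response checks, so there is 1 pure NE.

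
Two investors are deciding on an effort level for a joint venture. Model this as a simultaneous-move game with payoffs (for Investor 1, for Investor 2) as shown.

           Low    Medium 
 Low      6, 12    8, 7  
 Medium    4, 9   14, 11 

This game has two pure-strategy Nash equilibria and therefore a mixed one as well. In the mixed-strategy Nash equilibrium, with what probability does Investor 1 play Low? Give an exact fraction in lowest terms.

Investor 1's mix p on Low must make Investor 2 indifferent between Low and Medium.
Investor 2's payoff from Low: 12p + 9(1−p). From Medium: 7p + 11(1−p).
Set equal: 5p = 2(1−p) → p = 2/7.

2/7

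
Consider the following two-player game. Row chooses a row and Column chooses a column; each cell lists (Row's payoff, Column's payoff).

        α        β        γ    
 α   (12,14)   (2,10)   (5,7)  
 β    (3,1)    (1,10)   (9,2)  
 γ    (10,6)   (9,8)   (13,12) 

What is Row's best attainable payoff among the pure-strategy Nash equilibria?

Both α is a pure NE (Row: 12 ≥ 10; Column: 14 ≥ 10). Row gets 12.
Both γ is a pure NE (Row: 13 ≥ 9; Column: 12 ≥ 8). Row gets 13.
Every other cell has a profitable deviation for at least one player. Highest of {12, 13} is 13.

13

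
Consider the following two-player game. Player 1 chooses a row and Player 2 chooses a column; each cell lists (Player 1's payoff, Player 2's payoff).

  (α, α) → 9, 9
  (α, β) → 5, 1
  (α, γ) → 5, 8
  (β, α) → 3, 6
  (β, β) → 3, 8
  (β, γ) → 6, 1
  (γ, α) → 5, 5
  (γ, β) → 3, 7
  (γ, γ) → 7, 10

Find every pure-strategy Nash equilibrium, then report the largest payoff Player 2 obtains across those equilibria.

Both α is a pure NE (Player 1: 9 ≥ 5; Player 2: 9 ≥ 8). Player 2 gets 9.
Both γ is a pure NE (Player 1: 7 ≥ 6; Player 2: 10 ≥ 7). Player 2 gets 10.
Every other cell has a profitable deviation for at least one player. Highest of {9, 10} is 10.

10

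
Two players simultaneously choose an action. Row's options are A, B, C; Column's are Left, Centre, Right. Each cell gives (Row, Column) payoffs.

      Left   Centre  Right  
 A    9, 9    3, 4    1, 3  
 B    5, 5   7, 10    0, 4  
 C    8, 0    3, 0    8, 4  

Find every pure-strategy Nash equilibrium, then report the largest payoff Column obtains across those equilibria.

(A, Left) is a pure NE (Row: 9 ≥ 8; Column: 9 ≥ 4). Column gets 9.
(B, Centre) is a pure NE (Row: 7 ≥ 3; Column: 10 ≥ 5). Column gets 10.
(C, Right) is a pure NE (Row: 8 ≥ 1; Column: 4 ≥ 0). Column gets 4.
Every other cell has a profitable deviation for at least one player. Highest of {9, 10, 4} is 10.

10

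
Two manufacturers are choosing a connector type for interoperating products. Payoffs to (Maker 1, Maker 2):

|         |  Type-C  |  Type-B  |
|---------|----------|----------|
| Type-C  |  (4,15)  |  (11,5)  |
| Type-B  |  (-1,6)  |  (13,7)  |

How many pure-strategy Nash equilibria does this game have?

Both Type-C: Maker 1 gets 4 (best alternative -1); Maker 2 gets 15 (best alternative 5). Neither deviates — NE.
Both Type-B: Maker 1 gets 13 (best alternative 11); Maker 2 gets 7 (best alternative 6). Neither deviates — NE.
(Type-C, Type-B) is not a NE: Maker 1 would switch to Type-B (13 > 11).
No other cell survives both best-response checks, so there are 2 pure NE.

2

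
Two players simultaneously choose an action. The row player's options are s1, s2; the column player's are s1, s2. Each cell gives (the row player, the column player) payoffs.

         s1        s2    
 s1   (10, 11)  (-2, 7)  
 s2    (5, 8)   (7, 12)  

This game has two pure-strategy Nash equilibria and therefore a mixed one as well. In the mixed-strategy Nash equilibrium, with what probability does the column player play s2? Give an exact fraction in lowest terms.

The column player's mix q on s1 must make the row player indifferent between s1 and s2.
The row player's payoff from s1: 10q + (-2)(1−q). From s2: 5q + 7(1−q).
Set equal: 5q = 9(1−q) → q = 9/14.
Probability on s2 is 1 − 9/14 = 5/14.

5/14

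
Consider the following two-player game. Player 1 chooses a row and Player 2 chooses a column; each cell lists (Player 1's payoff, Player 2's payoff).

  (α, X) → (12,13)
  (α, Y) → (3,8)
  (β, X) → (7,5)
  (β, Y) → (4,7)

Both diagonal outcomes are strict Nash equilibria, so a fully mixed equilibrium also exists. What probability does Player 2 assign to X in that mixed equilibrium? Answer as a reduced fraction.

Player 2's mix q on X must make Player 1 indifferent between α and β.
Player 1's payoff from α: 12q + 3(1−q). From β: 7q + 4(1−q).
Set equal: 5q = 1(1−q) → q = 1/6.

1/6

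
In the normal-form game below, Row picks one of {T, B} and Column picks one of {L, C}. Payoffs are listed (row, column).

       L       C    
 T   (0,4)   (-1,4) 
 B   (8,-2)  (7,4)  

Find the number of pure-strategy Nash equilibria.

(B, C): Row gets 7 (best alternative -1); Column gets 4 (best alternative -2). Neither deviates — NE.
(T, L) is not a NE: Row would switch to B (8 > 0).
No other cell survives both best-response checks, so there is 1 pure NE.

1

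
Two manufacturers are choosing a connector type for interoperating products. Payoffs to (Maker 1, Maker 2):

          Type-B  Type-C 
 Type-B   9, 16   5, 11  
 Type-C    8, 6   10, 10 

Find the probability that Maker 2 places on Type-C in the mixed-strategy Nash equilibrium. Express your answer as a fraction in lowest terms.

1/6

Maker 2's mix q on Type-B must make Maker 1 indifferent between Type-B and Type-C.
Maker 1's payoff from Type-B: 9q + 5(1−q). From Type-C: 8q + 10(1−q).
Set equal: 1q = 5(1−q) → q = 5/6.
Probability on Type-C is 1 − 5/6 = 1/6.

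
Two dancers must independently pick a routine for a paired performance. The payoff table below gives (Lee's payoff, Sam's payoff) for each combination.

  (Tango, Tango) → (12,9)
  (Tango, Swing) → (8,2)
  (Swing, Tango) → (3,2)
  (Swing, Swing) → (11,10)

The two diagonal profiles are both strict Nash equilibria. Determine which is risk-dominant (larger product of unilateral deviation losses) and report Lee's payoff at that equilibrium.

At both Tango: Lee loses 12 − 3 = 9 by deviating; Sam loses 9 − 2 = 7. Product = 9·7 = 63.
At both Swing: Lee loses 11 − 8 = 3 by deviating; Sam loses 10 − 2 = 8. Product = 3·8 = 24.
63 > 24, so both Tango is risk-dominant. Lee's payoff there is 12.

12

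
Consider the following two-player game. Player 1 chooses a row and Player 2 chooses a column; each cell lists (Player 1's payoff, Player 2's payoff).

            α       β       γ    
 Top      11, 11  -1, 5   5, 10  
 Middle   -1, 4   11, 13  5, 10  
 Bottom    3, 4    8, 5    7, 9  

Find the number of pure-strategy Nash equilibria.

(Top, α): Player 1 gets 11 (best alternative 3); Player 2 gets 11 (best alternative 10). Neither deviates — NE.
(Middle, β): Player 1 gets 11 (best alternative 8); Player 2 gets 13 (best alternative 10). Neither deviates — NE.
(Bottom, γ): Player 1 gets 7 (best alternative 5); Player 2 gets 9 (best alternative 5). Neither deviates — NE.
(Middle, α) is not a NE: Player 1 would switch to Top (11 > -1).
No other cell survives both best-response checks, so there are 3 pure NE.

3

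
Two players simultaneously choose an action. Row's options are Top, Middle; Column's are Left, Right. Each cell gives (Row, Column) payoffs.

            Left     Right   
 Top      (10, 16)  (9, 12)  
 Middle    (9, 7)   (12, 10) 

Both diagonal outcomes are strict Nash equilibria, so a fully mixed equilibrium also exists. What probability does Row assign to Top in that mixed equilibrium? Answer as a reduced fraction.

3/7

Row's mix p on Top must make Column indifferent between Left and Right.
Column's payoff from Left: 16p + 7(1−p). From Right: 12p + 10(1−p).
Set equal: 4p = 3(1−p) → p = 3/7.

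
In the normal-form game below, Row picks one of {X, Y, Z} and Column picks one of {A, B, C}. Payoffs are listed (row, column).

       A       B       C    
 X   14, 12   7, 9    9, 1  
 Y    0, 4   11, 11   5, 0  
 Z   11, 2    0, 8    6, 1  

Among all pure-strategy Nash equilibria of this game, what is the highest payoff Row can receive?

(X, A) is a pure NE (Row: 14 ≥ 11; Column: 12 ≥ 9). Row gets 14.
(Y, B) is a pure NE (Row: 11 ≥ 7; Column: 11 ≥ 4). Row gets 11.
Every other cell has a profitable deviation for at least one player. Highest of {14, 11} is 14.

14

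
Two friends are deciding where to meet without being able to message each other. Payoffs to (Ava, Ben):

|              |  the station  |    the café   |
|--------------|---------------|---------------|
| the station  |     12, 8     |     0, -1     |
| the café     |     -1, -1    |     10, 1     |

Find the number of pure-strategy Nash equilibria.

2

Both the station: Ava gets 12 (best alternative -1); Ben gets 8 (best alternative -1). Neither deviates — NE.
Both the café: Ava gets 10 (best alternative 0); Ben gets 1 (best alternative -1). Neither deviates — NE.
(the café, the station) is not a NE: Ava would switch to the station (12 > -1).
No other cell survives both best-response checks, so there are 2 pure NE.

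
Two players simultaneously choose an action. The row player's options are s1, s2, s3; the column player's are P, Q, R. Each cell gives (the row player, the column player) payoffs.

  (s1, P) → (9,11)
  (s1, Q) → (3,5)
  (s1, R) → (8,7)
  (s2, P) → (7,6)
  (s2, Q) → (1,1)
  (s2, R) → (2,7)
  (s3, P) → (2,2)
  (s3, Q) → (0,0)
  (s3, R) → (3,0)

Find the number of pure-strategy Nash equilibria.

(s1, P): the row player gets 9 (best alternative 7); the column player gets 11 (best alternative 7). Neither deviates — NE.
(s2, Q) is not a NE: the row player would switch to s1 (3 > 1).
No other cell survives both best-response checks, so there is 1 pure NE.

1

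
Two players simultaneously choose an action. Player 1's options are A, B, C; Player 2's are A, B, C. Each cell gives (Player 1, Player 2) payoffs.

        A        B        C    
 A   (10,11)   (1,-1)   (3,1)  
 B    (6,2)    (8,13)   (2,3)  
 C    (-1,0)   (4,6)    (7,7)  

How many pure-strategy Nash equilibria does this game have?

Both A: Player 1 gets 10 (best alternative 6); Player 2 gets 11 (best alternative 1). Neither deviates — NE.
Both B: Player 1 gets 8 (best alternative 4); Player 2 gets 13 (best alternative 3). Neither deviates — NE.
Both C: Player 1 gets 7 (best alternative 3); Player 2 gets 7 (best alternative 6). Neither deviates — NE.
(C, A) is not a NE: Player 1 would switch to A (10 > -1).
No other cell survives both best-response checks, so there are 3 pure NE.

3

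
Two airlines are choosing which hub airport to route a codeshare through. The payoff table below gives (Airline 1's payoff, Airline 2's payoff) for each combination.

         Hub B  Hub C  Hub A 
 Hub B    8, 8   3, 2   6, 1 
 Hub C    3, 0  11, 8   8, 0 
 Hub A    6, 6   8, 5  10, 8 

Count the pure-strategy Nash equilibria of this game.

Both Hub B: Airline 1 gets 8 (best alternative 6); Airline 2 gets 8 (best alternative 2). Neither deviates — NE.
Both Hub C: Airline 1 gets 11 (best alternative 8); Airline 2 gets 8 (best alternative 0). Neither deviates — NE.
Both Hub A: Airline 1 gets 10 (best alternative 8); Airline 2 gets 8 (best alternative 6). Neither deviates — NE.
(Hub A, Hub C) is not a NE: Airline 1 would switch to Hub C (11 > 8).
No other cell survives both best-response checks, so there are 3 pure NE.

3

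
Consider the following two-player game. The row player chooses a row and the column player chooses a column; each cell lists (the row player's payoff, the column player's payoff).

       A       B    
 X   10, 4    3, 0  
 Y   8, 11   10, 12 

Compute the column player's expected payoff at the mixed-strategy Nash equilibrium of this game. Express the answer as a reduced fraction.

48/5

The row player mixes with probability p on X, chosen so the column player is indifferent: 4p + 11(1−p) = 0p + 12(1−p) gives p = 1/5.
The column player's expected payoff is 4·1/5 + 11·4/5 = 48/5.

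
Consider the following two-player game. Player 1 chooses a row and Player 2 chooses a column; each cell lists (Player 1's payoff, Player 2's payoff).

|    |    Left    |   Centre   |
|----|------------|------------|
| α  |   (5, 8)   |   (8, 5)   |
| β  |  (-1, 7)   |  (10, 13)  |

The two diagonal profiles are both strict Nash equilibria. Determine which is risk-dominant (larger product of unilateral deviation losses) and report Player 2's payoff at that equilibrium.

8

At (α, Left): Player 1 loses 5 − (-1) = 6 by deviating; Player 2 loses 8 − 5 = 3. Product = 6·3 = 18.
At (β, Centre): Player 1 loses 10 − 8 = 2 by deviating; Player 2 loses 13 − 7 = 6. Product = 2·6 = 12.
18 > 12, so (α, Left) is risk-dominant. Player 2's payoff there is 8.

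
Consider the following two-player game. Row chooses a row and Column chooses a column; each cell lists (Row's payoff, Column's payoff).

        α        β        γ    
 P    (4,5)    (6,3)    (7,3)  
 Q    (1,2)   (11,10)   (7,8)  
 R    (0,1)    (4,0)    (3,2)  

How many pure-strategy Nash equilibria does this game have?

(P, α): Row gets 4 (best alternative 1); Column gets 5 (best alternative 3). Neither deviates — NE.
(Q, β): Row gets 11 (best alternative 6); Column gets 10 (best alternative 8). Neither deviates — NE.
(R, γ) is not a NE: Row would switch to P (7 > 3).
No other cell survives both best-response checks, so there are 2 pure NE.

2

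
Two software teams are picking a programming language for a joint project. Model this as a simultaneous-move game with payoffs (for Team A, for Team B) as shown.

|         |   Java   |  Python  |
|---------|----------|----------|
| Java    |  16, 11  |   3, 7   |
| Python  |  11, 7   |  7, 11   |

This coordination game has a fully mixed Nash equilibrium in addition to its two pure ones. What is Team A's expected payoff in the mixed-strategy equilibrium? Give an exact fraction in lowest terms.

Team B mixes with probability q on Java, chosen so Team A is indifferent: 16q + 3(1−q) = 11q + 7(1−q) gives q = 4/9.
Team A's expected payoff (from either row, since indifferent) is 16·4/9 + 3·5/9 = 79/9.

79/9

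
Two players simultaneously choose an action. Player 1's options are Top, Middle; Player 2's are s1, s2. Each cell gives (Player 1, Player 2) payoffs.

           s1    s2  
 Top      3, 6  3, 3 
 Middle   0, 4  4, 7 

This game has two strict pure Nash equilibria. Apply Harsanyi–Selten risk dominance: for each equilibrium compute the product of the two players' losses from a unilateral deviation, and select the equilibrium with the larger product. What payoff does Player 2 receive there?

At (Top, s1): Player 1 loses 3 − 0 = 3 by deviating; Player 2 loses 6 − 3 = 3. Product = 3·3 = 9.
At (Middle, s2): Player 1 loses 4 − 3 = 1 by deviating; Player 2 loses 7 − 4 = 3. Product = 1·3 = 3.
9 > 3, so (Top, s1) is risk-dominant. Player 2's payoff there is 6.

6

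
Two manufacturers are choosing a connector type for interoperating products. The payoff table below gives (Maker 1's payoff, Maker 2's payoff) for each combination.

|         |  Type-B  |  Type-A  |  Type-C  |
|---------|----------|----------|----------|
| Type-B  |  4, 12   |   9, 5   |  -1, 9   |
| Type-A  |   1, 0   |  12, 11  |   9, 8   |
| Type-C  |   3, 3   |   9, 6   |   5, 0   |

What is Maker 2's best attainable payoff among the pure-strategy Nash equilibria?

12

Both Type-B is a pure NE (Maker 1: 4 ≥ 3; Maker 2: 12 ≥ 9). Maker 2 gets 12.
Both Type-A is a pure NE (Maker 1: 12 ≥ 9; Maker 2: 11 ≥ 8). Maker 2 gets 11.
Every other cell has a profitable deviation for at least one player. Highest of {12, 11} is 12.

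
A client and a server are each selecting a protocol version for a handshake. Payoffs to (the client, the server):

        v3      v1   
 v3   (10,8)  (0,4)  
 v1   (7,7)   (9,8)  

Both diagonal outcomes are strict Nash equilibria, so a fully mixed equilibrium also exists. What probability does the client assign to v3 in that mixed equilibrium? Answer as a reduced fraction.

1/5

The client's mix p on v3 must make the server indifferent between v3 and v1.
The server's payoff from v3: 8p + 7(1−p). From v1: 4p + 8(1−p).
Set equal: 4p = 1(1−p) → p = 1/5.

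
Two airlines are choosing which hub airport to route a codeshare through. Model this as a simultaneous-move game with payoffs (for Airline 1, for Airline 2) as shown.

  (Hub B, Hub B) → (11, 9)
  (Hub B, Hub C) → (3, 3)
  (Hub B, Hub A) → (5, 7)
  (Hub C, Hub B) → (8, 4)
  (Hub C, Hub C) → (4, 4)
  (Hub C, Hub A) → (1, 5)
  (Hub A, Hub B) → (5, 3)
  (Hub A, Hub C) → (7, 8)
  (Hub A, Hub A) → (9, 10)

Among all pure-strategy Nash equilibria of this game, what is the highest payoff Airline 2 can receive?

10

Both Hub B is a pure NE (Airline 1: 11 ≥ 8; Airline 2: 9 ≥ 7). Airline 2 gets 9.
Both Hub A is a pure NE (Airline 1: 9 ≥ 5; Airline 2: 10 ≥ 8). Airline 2 gets 10.
Every other cell has a profitable deviation for at least one player. Highest of {9, 10} is 10.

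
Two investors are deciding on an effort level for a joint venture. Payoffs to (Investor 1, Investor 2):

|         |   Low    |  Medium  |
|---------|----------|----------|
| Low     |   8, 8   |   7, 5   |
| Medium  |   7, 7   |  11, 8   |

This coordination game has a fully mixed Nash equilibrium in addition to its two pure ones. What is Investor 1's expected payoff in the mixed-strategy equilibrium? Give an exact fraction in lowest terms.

39/5

Investor 2 mixes with probability q on Low, chosen so Investor 1 is indifferent: 8q + 7(1−q) = 7q + 11(1−q) gives q = 4/5.
Investor 1's expected payoff (from either row, since indifferent) is 8·4/5 + 7·1/5 = 39/5.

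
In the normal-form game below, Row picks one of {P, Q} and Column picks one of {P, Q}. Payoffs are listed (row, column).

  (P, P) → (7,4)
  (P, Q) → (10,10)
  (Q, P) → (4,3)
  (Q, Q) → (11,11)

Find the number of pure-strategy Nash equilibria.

1

Both Q: Row gets 11 (best alternative 10); Column gets 11 (best alternative 3). Neither deviates — NE.
Both P is not a NE: Column would switch to Q (10 > 4).
No other cell survives both best-response checks, so there is 1 pure NE.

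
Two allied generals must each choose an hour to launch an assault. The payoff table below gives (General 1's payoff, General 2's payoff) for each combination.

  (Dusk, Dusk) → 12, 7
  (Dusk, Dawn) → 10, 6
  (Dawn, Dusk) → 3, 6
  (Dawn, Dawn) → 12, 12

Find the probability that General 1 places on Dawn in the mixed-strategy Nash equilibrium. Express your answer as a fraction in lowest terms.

1/7

General 1's mix p on Dusk must make General 2 indifferent between Dusk and Dawn.
General 2's payoff from Dusk: 7p + 6(1−p). From Dawn: 6p + 12(1−p).
Set equal: 1p = 6(1−p) → p = 6/7.
Probability on Dawn is 1 − 6/7 = 1/7.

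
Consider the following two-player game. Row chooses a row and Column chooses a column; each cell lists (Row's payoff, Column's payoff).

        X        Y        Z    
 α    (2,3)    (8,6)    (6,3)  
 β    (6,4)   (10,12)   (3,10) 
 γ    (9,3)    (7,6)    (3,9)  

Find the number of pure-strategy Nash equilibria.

(β, Y): Row gets 10 (best alternative 8); Column gets 12 (best alternative 10). Neither deviates — NE.
(γ, Z) is not a NE: Row would switch to α (6 > 3).
No other cell survives both best-response checks, so there is 1 pure NE.

1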